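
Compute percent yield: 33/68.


% yield = actual/theoretical × 100
= 33/68 × 100
= 48.53%

48.53%


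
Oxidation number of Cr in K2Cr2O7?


2(+1) + 2x + 7(-2) = 0, so x = +6
Oxidation number: +6

+6


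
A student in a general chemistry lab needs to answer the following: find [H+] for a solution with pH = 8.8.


[H+] = 10^(-pH) = 10^(-8.8)
= 1.58×10^-9 M

1.58×10^-9 M


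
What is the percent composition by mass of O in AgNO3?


M(AgNO3) = 1×107.87 + 1×14.01 + 3×16.0 = 169.88 g/mol
Mass of O = 3 × 16.0 = 48.00 g/mol
% O = 48.00/169.88 × 100 = 28.26%

28.26%


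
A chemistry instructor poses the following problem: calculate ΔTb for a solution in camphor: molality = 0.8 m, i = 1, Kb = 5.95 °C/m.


ΔTb = Kb × m × i
= 5.95 × 0.8 × 1
= 4.76 °C

4.76 °C


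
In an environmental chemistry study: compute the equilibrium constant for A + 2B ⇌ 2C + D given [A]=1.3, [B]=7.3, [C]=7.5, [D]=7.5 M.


Kc = [C]^2[D]/([A][B]^2)
= (7.5^2 × 7.5^1)/(1.3^1 × 7.3^2)
= 421.875/69.277
= 6.090

6.090


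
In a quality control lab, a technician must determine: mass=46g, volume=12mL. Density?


ρ = mass/volume
= 46/12
= 3.833 g/mL

3.833 g/mL


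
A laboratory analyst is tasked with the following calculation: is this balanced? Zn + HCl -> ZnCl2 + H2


Equation: Zn + HCl -> ZnCl2 + H2
Check atoms: Cl: 1≠2, H: 1≠2, Zn: 1=1
Not balanced

No, not balanced


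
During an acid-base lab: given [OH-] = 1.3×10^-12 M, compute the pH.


pOH = -log10([OH-]) = -log10(1.3×10^-12)
= 12 - log10(1.3) = 11.89
pH = 14 - pOH = 14 - 11.89 = 2.11

2.11


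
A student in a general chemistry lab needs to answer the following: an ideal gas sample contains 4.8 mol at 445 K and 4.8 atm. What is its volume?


PV = nRT  (R = 0.08206 L·atm/(mol·K))
V = nRT/P = 4.8×0.08206×445/4.8
= 36.517 L

36.517 L


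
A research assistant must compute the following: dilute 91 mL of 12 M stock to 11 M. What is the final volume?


C1V1 = C2V2
12 × 91 = 11 × V2
V2 = 1092/11 = 99.27 mL

99.27 mL


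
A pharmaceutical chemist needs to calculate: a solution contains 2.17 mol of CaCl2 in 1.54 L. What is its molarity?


M = n/V = 2.17/1.54 = 1.409 mol/L

1.409 M


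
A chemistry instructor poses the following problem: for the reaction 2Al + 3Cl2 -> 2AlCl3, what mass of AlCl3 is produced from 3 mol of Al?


Mole ratio AlCl3:Al = 2:2
n(AlCl3) = 3 × 2/2 = 3.000 mol
mass = 3.000 × 133.33 = 399.99 g

399.99 g


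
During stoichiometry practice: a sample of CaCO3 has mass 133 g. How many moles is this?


M(CaCO3) = 100.09 g/mol
n = mass/M = 133/100.09 = 1.3288 mol

1.3288 mol


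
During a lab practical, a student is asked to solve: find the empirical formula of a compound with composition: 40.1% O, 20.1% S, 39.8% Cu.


Assume 100 g sample. Moles of each element:
  O: 40.1/16.0 = 2.506 mol
  S: 20.1/32.07 = 0.627 mol
  Cu: 39.8/63.55 = 0.626 mol
Divide by smallest (0.626):
  O: 2.506/0.626 = 4.0
  S: 0.627/0.626 = 1.0
  Cu: 0.626/0.626 = 1.0
Empirical formula: CuSO4

CuSO4


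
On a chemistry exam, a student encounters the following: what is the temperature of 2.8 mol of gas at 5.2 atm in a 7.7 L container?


PV = nRT  (R = 0.08206 L·atm/(mol·K))
T = PV/(nR) = 5.2×7.7/(2.8×0.08206)
= 40.04/0.229768
= 174.26 K

174.26 K


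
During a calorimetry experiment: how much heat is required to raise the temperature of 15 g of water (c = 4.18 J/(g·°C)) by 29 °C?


q = mcΔT = 15 × 4.18 × 29
= 1818.30 J

1818.30 J


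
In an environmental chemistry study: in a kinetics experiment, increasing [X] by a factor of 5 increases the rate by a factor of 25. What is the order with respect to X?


rate ∝ [X]^n
5^n = 25 → n = 2
Order in X: 2

2


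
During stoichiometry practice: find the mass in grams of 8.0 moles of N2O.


M(N2O) = 44.02 g/mol
mass = n × M = 8.0 × 44.02 = 352.16 g

352.16 g


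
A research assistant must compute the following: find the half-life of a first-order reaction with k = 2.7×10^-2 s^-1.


t½ = ln2/k = 0.693147/(2.7×10^-2 s^-1)
= 25.67 s

25.67 s


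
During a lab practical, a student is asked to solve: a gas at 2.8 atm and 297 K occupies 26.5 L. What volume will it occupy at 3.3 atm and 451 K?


P1V1/T1 = P2V2/T2
V2 = P1V1T2/(T1P2)
= 2.8×26.5×451/(297×3.3)
= 34.144 L

34.144 L


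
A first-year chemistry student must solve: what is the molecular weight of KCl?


M(KCl) = 1×39.1 + 1×35.45
= 39.1 + 35.45
= 74.55 g/mol

74.55 g/mol


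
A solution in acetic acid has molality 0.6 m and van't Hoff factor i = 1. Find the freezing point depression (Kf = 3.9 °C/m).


ΔTf = Kf × m × i
= 3.9 × 0.6 × 1
= 2.34 °C

2.34 °C


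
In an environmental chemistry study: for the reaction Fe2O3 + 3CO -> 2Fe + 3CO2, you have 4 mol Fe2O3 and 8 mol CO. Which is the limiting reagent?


Mole ratio available / coefficient:
  Fe2O3: 4/1 = 4.000
  CO: 8/3 = 2.667
Smaller ratio is limiting.

CO


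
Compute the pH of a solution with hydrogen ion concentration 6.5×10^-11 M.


pH = -log10([H+]) = -log10(6.5×10^-11)
= 11 - log10(6.5)
= 11 - 0.81
= 10.19

10.19


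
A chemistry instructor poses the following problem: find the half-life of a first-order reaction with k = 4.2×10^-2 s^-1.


t½ = ln2/k = 0.693147/(4.2×10^-2 s^-1)
= 16.50 s

16.50 s


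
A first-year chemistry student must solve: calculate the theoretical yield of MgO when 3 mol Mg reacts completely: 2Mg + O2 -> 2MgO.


Mole ratio MgO:Mg = 2:2
n(MgO) = 3 × 2/2 = 3.000 mol
mass = 3.000 × 40.31 = 120.93 g

120.93 g


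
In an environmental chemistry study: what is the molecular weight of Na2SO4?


M(Na2SO4) = 2×22.99 + 1×32.07 + 4×16.0
= 45.98 + 32.07 + 64.0
= 142.05 g/mol

142.05 g/mol


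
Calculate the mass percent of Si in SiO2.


M(SiO2) = 1×28.09 + 2×16.0 = 60.09 g/mol
Mass of Si = 1 × 28.09 = 28.09 g/mol
% Si = 28.09/60.09 × 100 = 46.75%

46.75%


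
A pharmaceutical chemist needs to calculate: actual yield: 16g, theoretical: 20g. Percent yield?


% yield = actual/theoretical × 100
= 16/20 × 100
= 80.0%

80.0%


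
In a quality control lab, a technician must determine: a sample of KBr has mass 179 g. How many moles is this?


M(KBr) = 119.0 g/mol
n = mass/M = 179/119.0 = 1.5042 mol

1.5042 mol


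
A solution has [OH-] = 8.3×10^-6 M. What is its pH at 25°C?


pOH = -log10([OH-]) = -log10(8.3×10^-6)
= 6 - log10(8.3) = 5.08
pH = 14 - pOH = 14 - 5.08 = 8.92

8.92


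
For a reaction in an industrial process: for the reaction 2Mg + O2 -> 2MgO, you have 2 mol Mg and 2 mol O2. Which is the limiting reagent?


Mole ratio available / coefficient:
  Mg: 2/2 = 1.000
  O2: 2/1 = 2.000
Smaller ratio is limiting.

Mg


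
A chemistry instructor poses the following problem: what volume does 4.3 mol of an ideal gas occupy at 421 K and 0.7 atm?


PV = nRT  (R = 0.08206 L·atm/(mol·K))
V = nRT/P = 4.3×0.08206×421/0.7
= 212.219 L

212.219 L


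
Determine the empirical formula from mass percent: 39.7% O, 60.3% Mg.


Assume 100 g sample. Moles of each element:
  O: 39.7/16.0 = 2.481 mol
  Mg: 60.3/24.31 = 2.48 mol
Divide by smallest (2.48):
  O: 2.481/2.48 = 1.0
  Mg: 2.48/2.48 = 1.0
Empirical formula: MgO

MgO


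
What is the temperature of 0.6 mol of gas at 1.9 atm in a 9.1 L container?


PV = nRT  (R = 0.08206 L·atm/(mol·K))
T = PV/(nR) = 1.9×9.1/(0.6×0.08206)
= 17.29/0.049236
= 351.17 K

351.17 K


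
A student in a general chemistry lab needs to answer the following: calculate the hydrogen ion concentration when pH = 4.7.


[H+] = 10^(-pH) = 10^(-4.7)
= 2.0×10^-5 M

2.0×10^-5 M


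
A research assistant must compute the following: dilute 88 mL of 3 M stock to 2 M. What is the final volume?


C1V1 = C2V2
3 × 88 = 2 × V2
V2 = 264/2 = 132.0 mL

132.0 mL


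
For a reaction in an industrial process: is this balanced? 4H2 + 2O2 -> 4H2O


Equation: 4H2 + 2O2 -> 4H2O
Check atoms: H: 8=8, O: 4=4
Balanced

Yes, balanced


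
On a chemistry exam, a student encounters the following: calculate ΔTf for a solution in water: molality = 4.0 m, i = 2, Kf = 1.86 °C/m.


ΔTf = Kf × m × i
= 1.86 × 4.0 × 2
= 14.88 °C

14.88 °C


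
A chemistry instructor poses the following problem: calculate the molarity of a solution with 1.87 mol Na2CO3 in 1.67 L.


M = n/V = 1.87/1.67 = 1.120 mol/L

1.120 M


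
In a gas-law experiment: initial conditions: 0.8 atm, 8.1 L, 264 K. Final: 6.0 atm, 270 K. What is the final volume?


P1V1/T1 = P2V2/T2
V2 = P1V1T2/(T1P2)
= 0.8×8.1×270/(264×6.0)
= 1.105 L

1.105 L


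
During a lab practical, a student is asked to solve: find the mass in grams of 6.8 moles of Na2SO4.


M(Na2SO4) = 142.05 g/mol
mass = n × M = 6.8 × 142.05 = 965.94 g

965.94 g


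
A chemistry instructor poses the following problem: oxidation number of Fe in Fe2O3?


2x + 3(-2) = 0, so x = +3
Oxidation number: +3

+3


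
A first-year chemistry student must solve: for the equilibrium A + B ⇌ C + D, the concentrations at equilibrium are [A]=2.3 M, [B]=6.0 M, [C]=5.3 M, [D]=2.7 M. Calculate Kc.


Kc = [C][D]/([A][B])
= (5.3^1 × 2.7^1)/(2.3^1 × 6.0^1)
= 14.31/13.8
= 1.037

1.037


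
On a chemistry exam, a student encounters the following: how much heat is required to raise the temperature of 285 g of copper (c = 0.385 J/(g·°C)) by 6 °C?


q = mcΔT = 285 × 0.385 × 6
= 658.35 J

658.35 J


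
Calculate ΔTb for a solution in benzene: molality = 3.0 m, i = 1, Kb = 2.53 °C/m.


ΔTb = Kb × m × i
= 2.53 × 3.0 × 1
= 7.59 °C

7.59 °C


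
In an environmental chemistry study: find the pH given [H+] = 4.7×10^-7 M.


pH = -log10([H+]) = -log10(4.7×10^-7)
= 7 - log10(4.7)
= 7 - 0.67
= 6.33

6.33


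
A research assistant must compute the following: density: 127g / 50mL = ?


ρ = mass/volume
= 127/50
= 2.54 g/mL

2.54 g/mL


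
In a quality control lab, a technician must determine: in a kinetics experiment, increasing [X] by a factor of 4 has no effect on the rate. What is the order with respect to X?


rate ∝ [X]^n
rate ∝ [X]^0
Order in X: 0

0


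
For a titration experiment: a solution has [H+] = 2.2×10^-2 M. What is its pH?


pH = -log10([H+]) = -log10(2.2×10^-2)
= 2 - log10(2.2)
= 2 - 0.34
= 1.66

1.66


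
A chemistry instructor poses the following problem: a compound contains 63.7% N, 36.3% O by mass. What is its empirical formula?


Assume 100 g sample. Moles of each element:
  N: 63.7/14.01 = 4.547 mol
  O: 36.3/16.0 = 2.269 mol
Divide by smallest (2.269):
  N: 4.547/2.269 = 2.0
  O: 2.269/2.269 = 1.0
Empirical formula: N2O

N2O


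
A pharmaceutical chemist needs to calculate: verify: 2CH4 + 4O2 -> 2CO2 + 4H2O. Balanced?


Equation: 2CH4 + 4O2 -> 2CO2 + 4H2O
Check atoms: C: 2=2, H: 8=8, O: 8=8
Balanced

Yes, balanced


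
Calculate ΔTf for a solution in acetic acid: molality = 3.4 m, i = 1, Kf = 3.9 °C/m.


ΔTf = Kf × m × i
= 3.9 × 3.4 × 1
= 13.26 °C

13.26 °C


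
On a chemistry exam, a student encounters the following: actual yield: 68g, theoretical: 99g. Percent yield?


% yield = actual/theoretical × 100
= 68/99 × 100
= 68.69%

68.69%


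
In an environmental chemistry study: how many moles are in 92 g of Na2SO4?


M(Na2SO4) = 142.05 g/mol
n = mass/M = 92/142.05 = 0.6477 mol

0.6477 mol


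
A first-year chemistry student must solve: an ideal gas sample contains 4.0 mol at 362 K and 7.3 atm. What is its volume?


PV = nRT  (R = 0.08206 L·atm/(mol·K))
V = nRT/P = 4.0×0.08206×362/7.3
= 16.277 L

16.277 L


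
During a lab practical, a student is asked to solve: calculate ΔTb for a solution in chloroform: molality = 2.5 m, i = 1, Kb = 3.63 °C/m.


ΔTb = Kb × m × i
= 3.63 × 2.5 × 1
= 9.075 °C

9.075 °C


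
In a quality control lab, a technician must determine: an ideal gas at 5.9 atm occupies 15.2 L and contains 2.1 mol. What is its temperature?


PV = nRT  (R = 0.08206 L·atm/(mol·K))
T = PV/(nR) = 5.9×15.2/(2.1×0.08206)
= 89.68/0.172326
= 520.41 K

520.41 K


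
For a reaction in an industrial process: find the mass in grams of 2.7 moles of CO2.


M(CO2) = 44.01 g/mol
mass = n × M = 2.7 × 44.01 = 118.83 g

118.83 g


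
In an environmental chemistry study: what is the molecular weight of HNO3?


M(HNO3) = 1×1.008 + 1×14.01 + 3×16.0
= 1.01 + 14.01 + 48.0
= 63.02 g/mol

63.02 g/mol


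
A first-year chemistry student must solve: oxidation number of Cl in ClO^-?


x + (-2) = -1, so x = +1
Oxidation number: +1

+1


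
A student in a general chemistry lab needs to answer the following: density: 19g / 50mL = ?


ρ = mass/volume
= 19/50
= 0.38 g/mL

0.38 g/mL


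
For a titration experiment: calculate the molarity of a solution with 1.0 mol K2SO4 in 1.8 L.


M = n/V = 1.0/1.8 = 0.556 mol/L

0.556 M


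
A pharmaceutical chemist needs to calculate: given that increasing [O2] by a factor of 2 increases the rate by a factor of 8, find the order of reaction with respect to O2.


rate ∝ [O2]^n
2^n = 8 → n = 3
Order in O2: 3

3


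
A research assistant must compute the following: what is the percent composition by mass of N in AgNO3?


M(AgNO3) = 1×107.87 + 1×14.01 + 3×16.0 = 169.88 g/mol
Mass of N = 1 × 14.01 = 14.01 g/mol
% N = 14.01/169.88 × 100 = 8.25%

8.25%


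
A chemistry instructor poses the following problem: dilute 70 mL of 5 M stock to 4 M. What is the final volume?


C1V1 = C2V2
5 × 70 = 4 × V2
V2 = 350/4 = 87.5 mL

87.5 mL


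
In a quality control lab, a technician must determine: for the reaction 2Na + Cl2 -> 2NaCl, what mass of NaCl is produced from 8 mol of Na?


Mole ratio NaCl:Na = 2:2
n(NaCl) = 8 × 2/2 = 8.000 mol
mass = 8.000 × 58.44 = 467.52 g

467.52 g


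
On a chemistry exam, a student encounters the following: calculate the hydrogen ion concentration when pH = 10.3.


[H+] = 10^(-pH) = 10^(-10.3)
= 5.01×10^-11 M

5.01×10^-11 M


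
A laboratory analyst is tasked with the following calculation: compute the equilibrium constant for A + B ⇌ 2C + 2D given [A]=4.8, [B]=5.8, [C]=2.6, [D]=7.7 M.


Kc = [C]^2[D]^2/([A][B])
= (2.6^2 × 7.7^2)/(4.8^1 × 5.8^1)
= 400.8004/27.84
= 14.40

14.40


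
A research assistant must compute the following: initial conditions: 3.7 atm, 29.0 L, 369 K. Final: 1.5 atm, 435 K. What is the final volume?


P1V1/T1 = P2V2/T2
V2 = P1V1T2/(T1P2)
= 3.7×29.0×435/(369×1.5)
= 84.328 L

84.328 L


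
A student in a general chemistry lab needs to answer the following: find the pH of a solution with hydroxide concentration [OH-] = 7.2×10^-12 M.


pOH = -log10([OH-]) = -log10(7.2×10^-12)
= 12 - log10(7.2) = 11.14
pH = 14 - pOH = 14 - 11.14 = 2.86

2.86


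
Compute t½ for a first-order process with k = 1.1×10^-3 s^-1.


t½ = ln2/k = 0.693147/(1.1×10^-3 s^-1)
= 630.1 s

630.1 s


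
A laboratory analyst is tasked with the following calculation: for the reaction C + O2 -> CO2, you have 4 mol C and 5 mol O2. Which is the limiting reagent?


Mole ratio available / coefficient:
  C: 4/1 = 4.000
  O2: 5/1 = 5.000
Smaller ratio is limiting.

C


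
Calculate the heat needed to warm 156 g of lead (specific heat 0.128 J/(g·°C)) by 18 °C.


q = mcΔT = 156 × 0.128 × 18
= 359.42 J

359.42 J


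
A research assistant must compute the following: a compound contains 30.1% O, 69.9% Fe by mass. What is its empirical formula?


Assume 100 g sample. Moles of each element:
  O: 30.1/16.0 = 1.881 mol
  Fe: 69.9/55.85 = 1.252 mol
Divide by smallest (1.252):
  O: 1.881/1.252 = 1.5
  Fe: 1.252/1.252 = 1.0
Multiply all ratios by 2 to obtain whole numbers.
Empirical formula: Fe2O3

Fe2O3


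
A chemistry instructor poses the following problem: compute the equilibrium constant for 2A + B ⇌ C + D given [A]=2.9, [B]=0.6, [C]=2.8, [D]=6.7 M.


Kc = [C][D]/([A]^2[B])
= (2.8^1 × 6.7^1)/(2.9^2 × 0.6^1)
= 18.76/5.046
= 3.718

3.718


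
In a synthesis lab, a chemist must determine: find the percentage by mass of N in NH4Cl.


M(NH4Cl) = 1×14.01 + 4×1.008 + 1×35.45 = 53.492 g/mol
Mass of N = 1 × 14.01 = 14.01 g/mol
% N = 14.01/53.492 × 100 = 26.19%

26.19%


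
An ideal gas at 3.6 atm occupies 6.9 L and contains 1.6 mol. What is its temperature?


PV = nRT  (R = 0.08206 L·atm/(mol·K))
T = PV/(nR) = 3.6×6.9/(1.6×0.08206)
= 24.84/0.131296
= 189.19 K

189.19 K


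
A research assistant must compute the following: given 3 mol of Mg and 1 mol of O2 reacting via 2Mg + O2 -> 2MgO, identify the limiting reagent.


Mole ratio available / coefficient:
  Mg: 3/2 = 1.500
  O2: 1/1 = 1.000
Smaller ratio is limiting.

O2


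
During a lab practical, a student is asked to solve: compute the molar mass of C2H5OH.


M(C2H5OH) = 2×12.01 + 6×1.008 + 1×16.0
= 24.02 + 6.05 + 16.0
= 46.07 g/mol

46.07 g/mol


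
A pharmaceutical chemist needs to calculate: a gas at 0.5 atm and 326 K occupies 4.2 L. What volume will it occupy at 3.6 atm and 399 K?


P1V1/T1 = P2V2/T2
V2 = P1V1T2/(T1P2)
= 0.5×4.2×399/(326×3.6)
= 0.714 L

0.714 L


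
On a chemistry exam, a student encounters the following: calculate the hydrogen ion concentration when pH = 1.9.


[H+] = 10^(-pH) = 10^(-1.9)
= 1.26×10^-2 M

1.26×10^-2 M


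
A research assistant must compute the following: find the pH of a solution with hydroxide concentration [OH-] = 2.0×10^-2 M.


pOH = -log10([OH-]) = -log10(2.0×10^-2)
= 2 - log10(2.0) = 1.7
pH = 14 - pOH = 14 - 1.7 = 12.3

12.3


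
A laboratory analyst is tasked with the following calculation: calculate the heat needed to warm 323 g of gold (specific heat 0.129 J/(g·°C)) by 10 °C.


q = mcΔT = 323 × 0.129 × 10
= 416.67 J

416.67 J


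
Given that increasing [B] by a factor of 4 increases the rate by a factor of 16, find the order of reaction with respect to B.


rate ∝ [B]^n
4^n = 16 → n = 2
Order in B: 2

2


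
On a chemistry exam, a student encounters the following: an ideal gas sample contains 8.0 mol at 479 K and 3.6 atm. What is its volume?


PV = nRT  (R = 0.08206 L·atm/(mol·K))
V = nRT/P = 8.0×0.08206×479/3.6
= 87.348 L

87.348 L


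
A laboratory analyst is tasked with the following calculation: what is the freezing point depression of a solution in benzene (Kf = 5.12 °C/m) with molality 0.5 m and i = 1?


ΔTf = Kf × m × i
= 5.12 × 0.5 × 1
= 2.56 °C

2.56 °C


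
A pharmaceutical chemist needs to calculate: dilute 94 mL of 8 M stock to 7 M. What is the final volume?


C1V1 = C2V2
8 × 94 = 7 × V2
V2 = 752/7 = 107.43 mL

107.43 mL


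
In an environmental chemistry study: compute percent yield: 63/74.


% yield = actual/theoretical × 100
= 63/74 × 100
= 85.14%

85.14%


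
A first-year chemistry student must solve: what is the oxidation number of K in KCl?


Group 1 metal: +1
Oxidation number: +1

+1


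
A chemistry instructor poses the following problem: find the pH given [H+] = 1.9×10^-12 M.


pH = -log10([H+]) = -log10(1.9×10^-12)
= 12 - log10(1.9)
= 12 - 0.28
= 11.72

11.72


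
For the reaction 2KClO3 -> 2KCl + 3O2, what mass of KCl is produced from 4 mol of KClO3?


Mole ratio KCl:KClO3 = 2:2
n(KCl) = 4 × 2/2 = 4.000 mol
mass = 4.000 × 74.55 = 298.2 g

298.2 g


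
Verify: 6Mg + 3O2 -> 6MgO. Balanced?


Equation: 6Mg + 3O2 -> 6MgO
Check atoms: Mg: 6=6, O: 6=6
Balanced

Yes, balanced


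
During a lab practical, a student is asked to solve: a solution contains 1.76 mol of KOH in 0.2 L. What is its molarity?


M = n/V = 1.76/0.2 = 8.800 mol/L

8.800 M


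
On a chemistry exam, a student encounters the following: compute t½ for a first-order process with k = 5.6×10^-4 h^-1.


t½ = ln2/k = 0.693147/(5.6×10^-4 h^-1)
= 1238 h

1238 h


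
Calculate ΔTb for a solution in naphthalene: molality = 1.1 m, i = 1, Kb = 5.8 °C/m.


ΔTb = Kb × m × i
= 5.8 × 1.1 × 1
= 6.38 °C

6.38 °C


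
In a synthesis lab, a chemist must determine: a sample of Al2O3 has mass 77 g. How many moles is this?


M(Al2O3) = 101.96 g/mol
n = mass/M = 77/101.96 = 0.7552 mol

0.7552 mol


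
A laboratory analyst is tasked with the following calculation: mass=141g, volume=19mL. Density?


ρ = mass/volume
= 141/19
= 7.421 g/mL

7.421 g/mL


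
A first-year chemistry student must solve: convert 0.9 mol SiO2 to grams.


M(SiO2) = 60.09 g/mol
mass = n × M = 0.9 × 60.09 = 54.08 g

54.08 g


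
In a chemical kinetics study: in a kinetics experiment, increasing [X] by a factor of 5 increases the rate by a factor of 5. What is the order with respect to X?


rate ∝ [X]^n
5^n = 5 → n = 1
Order in X: 1

1


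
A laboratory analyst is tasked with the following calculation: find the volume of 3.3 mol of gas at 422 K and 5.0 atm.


PV = nRT  (R = 0.08206 L·atm/(mol·K))
V = nRT/P = 3.3×0.08206×422/5.0
= 22.855 L

22.855 L


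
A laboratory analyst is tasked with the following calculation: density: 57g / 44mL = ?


ρ = mass/volume
= 57/44
= 1.295 g/mL

1.295 g/mL


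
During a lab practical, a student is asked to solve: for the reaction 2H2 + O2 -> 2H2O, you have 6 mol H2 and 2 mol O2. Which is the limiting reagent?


Mole ratio available / coefficient:
  H2: 6/2 = 3.000
  O2: 2/1 = 2.000
Smaller ratio is limiting.

O2


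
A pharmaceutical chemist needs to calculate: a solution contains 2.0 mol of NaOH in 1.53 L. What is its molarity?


M = n/V = 2.0/1.53 = 1.307 mol/L

1.307 M


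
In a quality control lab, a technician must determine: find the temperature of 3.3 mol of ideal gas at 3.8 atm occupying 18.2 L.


PV = nRT  (R = 0.08206 L·atm/(mol·K))
T = PV/(nR) = 3.8×18.2/(3.3×0.08206)
= 69.16/0.270798
= 255.39 K

255.39 K


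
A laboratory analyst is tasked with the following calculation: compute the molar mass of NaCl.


M(NaCl) = 1×22.99 + 1×35.45
= 22.99 + 35.45
= 58.44 g/mol

58.44 g/mol


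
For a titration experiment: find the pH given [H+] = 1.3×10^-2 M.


pH = -log10([H+]) = -log10(1.3×10^-2)
= 2 - log10(1.3)
= 2 - 0.11
= 1.89

1.89


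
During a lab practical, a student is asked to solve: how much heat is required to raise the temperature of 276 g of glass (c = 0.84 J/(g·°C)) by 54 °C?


q = mcΔT = 276 × 0.84 × 54
= 12519.36 J

12519.36 J


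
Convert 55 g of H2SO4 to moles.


M(H2SO4) = 98.09 g/mol
n = mass/M = 55/98.09 = 0.5607 mol

0.5607 mol


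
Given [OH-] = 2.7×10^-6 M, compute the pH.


pOH = -log10([OH-]) = -log10(2.7×10^-6)
= 6 - log10(2.7) = 5.57
pH = 14 - pOH = 14 - 5.57 = 8.43

8.43


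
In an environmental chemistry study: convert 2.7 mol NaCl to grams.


M(NaCl) = 58.44 g/mol
mass = n × M = 2.7 × 58.44 = 157.79 g

157.79 g


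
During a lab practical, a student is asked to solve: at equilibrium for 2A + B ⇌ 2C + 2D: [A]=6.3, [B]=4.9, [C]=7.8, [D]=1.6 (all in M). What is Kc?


Kc = [C]^2[D]^2/([A]^2[B])
= (7.8^2 × 1.6^2)/(6.3^2 × 4.9^1)
= 155.7504/194.481
= 0.8009

0.8009


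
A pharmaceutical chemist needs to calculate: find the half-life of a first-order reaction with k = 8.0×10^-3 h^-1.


t½ = ln2/k = 0.693147/(8.0×10^-3 h^-1)
= 86.64 h

86.64 h


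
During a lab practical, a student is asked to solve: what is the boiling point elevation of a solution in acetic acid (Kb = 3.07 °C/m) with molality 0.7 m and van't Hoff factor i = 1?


ΔTb = Kb × m × i
= 3.07 × 0.7 × 1
= 2.149 °C

2.149 °C


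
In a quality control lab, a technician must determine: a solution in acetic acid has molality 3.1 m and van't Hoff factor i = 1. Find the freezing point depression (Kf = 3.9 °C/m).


ΔTf = Kf × m × i
= 3.9 × 3.1 × 1
= 12.09 °C

12.09 °C


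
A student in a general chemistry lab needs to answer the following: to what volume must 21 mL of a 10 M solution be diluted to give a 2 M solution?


C1V1 = C2V2
10 × 21 = 2 × V2
V2 = 210/2 = 105.0 mL

105.0 mL


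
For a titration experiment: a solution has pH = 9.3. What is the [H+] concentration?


[H+] = 10^(-pH) = 10^(-9.3)
= 5.01×10^-10 M

5.01×10^-10 M


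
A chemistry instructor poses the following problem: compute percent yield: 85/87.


% yield = actual/theoretical × 100
= 85/87 × 100
= 97.7%

97.7%


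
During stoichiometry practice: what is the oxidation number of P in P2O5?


2x + 5(-2) = 0, so x = +5
Oxidation number: +5

+5


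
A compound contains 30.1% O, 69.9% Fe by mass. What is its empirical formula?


Assume 100 g sample. Moles of each element:
  O: 30.1/16.0 = 1.881 mol
  Fe: 69.9/55.85 = 1.252 mol
Divide by smallest (1.252):
  O: 1.881/1.252 = 1.5
  Fe: 1.252/1.252 = 1.0
Multiply all ratios by 2 to obtain whole numbers.
Empirical formula: Fe2O3

Fe2O3


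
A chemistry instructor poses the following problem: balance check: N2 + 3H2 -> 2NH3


Equation: N2 + 3H2 -> 2NH3
Check atoms: H: 6=6, N: 2=2
Balanced

Yes, balanced


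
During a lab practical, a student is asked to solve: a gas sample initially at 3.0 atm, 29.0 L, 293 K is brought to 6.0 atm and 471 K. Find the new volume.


P1V1/T1 = P2V2/T2
V2 = P1V1T2/(T1P2)
= 3.0×29.0×471/(293×6.0)
= 23.309 L

23.309 L


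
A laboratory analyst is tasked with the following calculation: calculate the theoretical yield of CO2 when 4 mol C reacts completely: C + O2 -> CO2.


Mole ratio CO2:C = 1:1
n(CO2) = 4 × 1/1 = 4.000 mol
mass = 4.000 × 44.01 = 176.04 g

176.04 g


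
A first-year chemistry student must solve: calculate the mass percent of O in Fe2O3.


M(Fe2O3) = 2×55.85 + 3×16.0 = 159.70 g/mol
Mass of O = 3 × 16.0 = 48.00 g/mol
% O = 48.00/159.70 × 100 = 30.06%

30.06%


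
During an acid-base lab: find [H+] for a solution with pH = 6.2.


[H+] = 10^(-pH) = 10^(-6.2)
= 6.31×10^-7 M

6.31×10^-7 M


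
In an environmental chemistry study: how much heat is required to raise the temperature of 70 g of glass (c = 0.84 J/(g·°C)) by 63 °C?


q = mcΔT = 70 × 0.84 × 63
= 3704.40 J

3704.40 J


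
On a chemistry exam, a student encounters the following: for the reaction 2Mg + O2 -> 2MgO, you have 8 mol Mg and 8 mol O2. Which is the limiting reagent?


Mole ratio available / coefficient:
  Mg: 8/2 = 4.000
  O2: 8/1 = 8.000
Smaller ratio is limiting.

Mg


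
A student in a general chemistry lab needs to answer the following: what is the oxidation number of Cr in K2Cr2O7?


2(+1) + 2x + 7(-2) = 0, so x = +6
Oxidation number: +6

+6


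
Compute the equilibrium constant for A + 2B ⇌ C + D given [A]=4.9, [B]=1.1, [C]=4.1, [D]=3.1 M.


Kc = [C][D]/([A][B]^2)
= (4.1^1 × 3.1^1)/(4.9^1 × 1.1^2)
= 12.71/5.929
= 2.144

2.144


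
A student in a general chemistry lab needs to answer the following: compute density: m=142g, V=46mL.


ρ = mass/volume
= 142/46
= 3.087 g/mL

3.087 g/mL


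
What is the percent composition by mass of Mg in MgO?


M(MgO) = 1×24.31 + 1×16.0 = 40.31 g/mol
Mass of Mg = 1 × 24.31 = 24.31 g/mol
% Mg = 24.31/40.31 × 100 = 60.31%

60.31%


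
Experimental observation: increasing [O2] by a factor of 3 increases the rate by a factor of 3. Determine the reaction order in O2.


rate ∝ [O2]^n
3^n = 3 → n = 1
Order in O2: 1

1


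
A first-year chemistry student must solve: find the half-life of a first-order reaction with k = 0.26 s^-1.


t½ = ln2/k = 0.693147/(0.26 s^-1)
= 2.666 s

2.666 s


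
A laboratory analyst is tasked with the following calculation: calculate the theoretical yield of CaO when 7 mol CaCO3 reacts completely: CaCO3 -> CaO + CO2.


Mole ratio CaO:CaCO3 = 1:1
n(CaO) = 7 × 1/1 = 7.000 mol
mass = 7.000 × 56.08 = 392.56 g

392.56 g


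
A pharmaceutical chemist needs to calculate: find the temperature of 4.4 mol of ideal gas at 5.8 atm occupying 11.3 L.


PV = nRT  (R = 0.08206 L·atm/(mol·K))
T = PV/(nR) = 5.8×11.3/(4.4×0.08206)
= 65.54/0.361064
= 181.52 K

181.52 K


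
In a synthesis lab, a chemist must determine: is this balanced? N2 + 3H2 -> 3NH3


Equation: N2 + 3H2 -> 3NH3
Check atoms: H: 6≠9, N: 2≠3
Not balanced

No, not balanced


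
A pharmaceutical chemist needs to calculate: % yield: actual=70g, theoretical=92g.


% yield = actual/theoretical × 100
= 70/92 × 100
= 76.09%

76.09%


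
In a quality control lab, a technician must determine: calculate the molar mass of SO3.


M(SO3) = 1×32.07 + 3×16.0
= 32.07 + 48.0
= 80.07 g/mol

80.07 g/mol


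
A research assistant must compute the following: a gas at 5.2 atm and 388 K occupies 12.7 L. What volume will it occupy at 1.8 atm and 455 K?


P1V1/T1 = P2V2/T2
V2 = P1V1T2/(T1P2)
= 5.2×12.7×455/(388×1.8)
= 43.024 L

43.024 L


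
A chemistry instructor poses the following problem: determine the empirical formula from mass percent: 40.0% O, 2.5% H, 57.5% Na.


Assume 100 g sample. Moles of each element:
  O: 40.0/16.0 = 2.5 mol
  H: 2.5/1.008 = 2.48 mol
  Na: 57.5/22.99 = 2.501 mol
Divide by smallest (2.48):
  O: 2.5/2.48 = 1.01
  H: 2.48/2.48 = 1.0
  Na: 2.501/2.48 = 1.01
Empirical formula: NaOH

NaOH


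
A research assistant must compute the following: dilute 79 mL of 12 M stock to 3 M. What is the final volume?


C1V1 = C2V2
12 × 79 = 3 × V2
V2 = 948/3 = 316.0 mL

316.0 mL


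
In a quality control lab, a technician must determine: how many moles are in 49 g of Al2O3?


M(Al2O3) = 101.96 g/mol
n = mass/M = 49/101.96 = 0.4806 mol

0.4806 mol


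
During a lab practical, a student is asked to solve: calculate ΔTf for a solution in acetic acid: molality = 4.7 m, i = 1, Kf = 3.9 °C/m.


ΔTf = Kf × m × i
= 3.9 × 4.7 × 1
= 18.33 °C

18.33 °C


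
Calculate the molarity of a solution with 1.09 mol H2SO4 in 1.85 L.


M = n/V = 1.09/1.85 = 0.589 mol/L

0.589 M


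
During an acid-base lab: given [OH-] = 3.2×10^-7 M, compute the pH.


pOH = -log10([OH-]) = -log10(3.2×10^-7)
= 7 - log10(3.2) = 6.49
pH = 14 - pOH = 14 - 6.49 = 7.51

7.51


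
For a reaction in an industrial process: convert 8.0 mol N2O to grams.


M(N2O) = 44.02 g/mol
mass = n × M = 8.0 × 44.02 = 352.16 g

352.16 g


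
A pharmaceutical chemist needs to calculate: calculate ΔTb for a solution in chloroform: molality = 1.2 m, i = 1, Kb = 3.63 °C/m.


ΔTb = Kb × m × i
= 3.63 × 1.2 × 1
= 4.356 °C

4.356 °C


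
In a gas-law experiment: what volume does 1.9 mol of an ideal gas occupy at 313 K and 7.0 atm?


PV = nRT  (R = 0.08206 L·atm/(mol·K))
V = nRT/P = 1.9×0.08206×313/7.0
= 6.972 L

6.972 L


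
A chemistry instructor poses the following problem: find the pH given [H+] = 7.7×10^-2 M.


pH = -log10([H+]) = -log10(7.7×10^-2)
= 2 - log10(7.7)
= 2 - 0.89
= 1.11

1.11


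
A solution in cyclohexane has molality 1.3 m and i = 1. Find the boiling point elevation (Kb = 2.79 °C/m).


ΔTb = Kb × m × i
= 2.79 × 1.3 × 1
= 3.627 °C

3.627 °C


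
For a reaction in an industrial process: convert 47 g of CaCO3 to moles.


M(CaCO3) = 100.09 g/mol
n = mass/M = 47/100.09 = 0.4696 mol

0.4696 mol


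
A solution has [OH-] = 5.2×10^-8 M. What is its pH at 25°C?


pOH = -log10([OH-]) = -log10(5.2×10^-8)
= 8 - log10(5.2) = 7.28
pH = 14 - pOH = 14 - 7.28 = 6.72

6.72


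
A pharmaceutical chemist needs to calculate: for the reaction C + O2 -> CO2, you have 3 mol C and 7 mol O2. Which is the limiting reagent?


Mole ratio available / coefficient:
  C: 3/1 = 3.000
  O2: 7/1 = 7.000
Smaller ratio is limiting.

C


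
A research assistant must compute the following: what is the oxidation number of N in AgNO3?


(+1) + x + 3(-2) = 0, so x = +5
Oxidation number: +5

+5


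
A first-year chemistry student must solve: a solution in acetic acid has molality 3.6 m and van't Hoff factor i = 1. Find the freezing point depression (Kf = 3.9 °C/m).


ΔTf = Kf × m × i
= 3.9 × 3.6 × 1
= 14.04 °C

14.04 °C


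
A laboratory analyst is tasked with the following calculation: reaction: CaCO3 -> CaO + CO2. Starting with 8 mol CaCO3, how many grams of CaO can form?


Mole ratio CaO:CaCO3 = 1:1
n(CaO) = 8 × 1/1 = 8.000 mol
mass = 8.000 × 56.08 = 448.64 g

448.64 g


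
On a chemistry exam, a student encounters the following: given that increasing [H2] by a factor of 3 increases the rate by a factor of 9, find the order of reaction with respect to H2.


rate ∝ [H2]^n
3^n = 9 → n = 2
Order in H2: 2

2


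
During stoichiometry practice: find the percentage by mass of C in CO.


M(CO) = 1×12.01 + 1×16.0 = 28.01 g/mol
Mass of C = 1 × 12.01 = 12.01 g/mol
% C = 12.01/28.01 × 100 = 42.88%

42.88%


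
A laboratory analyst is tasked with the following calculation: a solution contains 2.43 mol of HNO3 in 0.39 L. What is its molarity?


M = n/V = 2.43/0.39 = 6.231 mol/L

6.231 M


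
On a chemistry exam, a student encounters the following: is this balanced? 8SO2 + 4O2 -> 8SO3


Equation: 8SO2 + 4O2 -> 8SO3
Check atoms: O: 24=24, S: 8=8
Balanced

Yes, balanced


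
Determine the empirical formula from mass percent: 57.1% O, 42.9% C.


Assume 100 g sample. Moles of each element:
  O: 57.1/16.0 = 3.569 mol
  C: 42.9/12.01 = 3.572 mol
Divide by smallest (3.569):
  O: 3.569/3.569 = 1.0
  C: 3.572/3.569 = 1.0
Empirical formula: CO

CO


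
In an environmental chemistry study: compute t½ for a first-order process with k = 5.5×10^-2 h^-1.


t½ = ln2/k = 0.693147/(5.5×10^-2 h^-1)
= 12.60 h

12.60 h


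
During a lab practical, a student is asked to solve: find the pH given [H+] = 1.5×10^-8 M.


pH = -log10([H+]) = -log10(1.5×10^-8)
= 8 - log10(1.5)
= 8 - 0.18
= 7.82

7.82


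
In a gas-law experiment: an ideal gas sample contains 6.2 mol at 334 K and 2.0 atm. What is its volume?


PV = nRT  (R = 0.08206 L·atm/(mol·K))
V = nRT/P = 6.2×0.08206×334/2.0
= 84.965 L

84.965 L


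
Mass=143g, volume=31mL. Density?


ρ = mass/volume
= 143/31
= 4.613 g/mL

4.613 g/mL


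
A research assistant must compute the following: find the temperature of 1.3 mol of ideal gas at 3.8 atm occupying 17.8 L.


PV = nRT  (R = 0.08206 L·atm/(mol·K))
T = PV/(nR) = 3.8×17.8/(1.3×0.08206)
= 67.64/0.106678
= 634.06 K

634.06 K


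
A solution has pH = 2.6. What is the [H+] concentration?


[H+] = 10^(-pH) = 10^(-2.6)
= 2.51×10^-3 M

2.51×10^-3 M


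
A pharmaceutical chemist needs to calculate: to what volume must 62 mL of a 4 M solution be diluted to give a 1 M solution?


C1V1 = C2V2
4 × 62 = 1 × V2
V2 = 248/1 = 248.0 mL

248.0 mL


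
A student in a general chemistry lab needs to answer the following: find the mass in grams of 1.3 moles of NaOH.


M(NaOH) = 40.0 g/mol
mass = n × M = 1.3 × 40.0 = 52.00 g

52.00 g


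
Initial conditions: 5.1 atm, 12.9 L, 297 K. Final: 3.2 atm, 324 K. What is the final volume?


P1V1/T1 = P2V2/T2
V2 = P1V1T2/(T1P2)
= 5.1×12.9×324/(297×3.2)
= 22.428 L

22.428 L


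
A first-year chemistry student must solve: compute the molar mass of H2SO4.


M(H2SO4) = 2×1.008 + 1×32.07 + 4×16.0
= 2.02 + 32.07 + 64.0
= 98.09 g/mol

98.09 g/mol


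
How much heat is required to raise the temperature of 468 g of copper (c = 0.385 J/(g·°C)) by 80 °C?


q = mcΔT = 468 × 0.385 × 80
= 14414.40 J

14414.40 J


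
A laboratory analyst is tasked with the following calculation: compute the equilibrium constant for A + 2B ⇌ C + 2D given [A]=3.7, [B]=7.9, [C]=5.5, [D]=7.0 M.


Kc = [C][D]^2/([A][B]^2)
= (5.5^1 × 7.0^2)/(3.7^1 × 7.9^2)
= 269.5/230.917
= 1.167

1.167


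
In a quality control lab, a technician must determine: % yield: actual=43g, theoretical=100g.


% yield = actual/theoretical × 100
= 43/100 × 100
= 43.0%

43.0%


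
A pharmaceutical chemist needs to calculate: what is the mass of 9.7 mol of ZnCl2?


M(ZnCl2) = 136.28 g/mol
mass = n × M = 9.7 × 136.28 = 1321.92 g

1321.92 g


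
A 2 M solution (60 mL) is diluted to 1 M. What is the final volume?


C1V1 = C2V2
2 × 60 = 1 × V2
V2 = 120/1 = 120.0 mL

120.0 mL


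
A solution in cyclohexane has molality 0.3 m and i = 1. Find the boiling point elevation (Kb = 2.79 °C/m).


ΔTb = Kb × m × i
= 2.79 × 0.3 × 1
= 0.837 °C

0.837 °C


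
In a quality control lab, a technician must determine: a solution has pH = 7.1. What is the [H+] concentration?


[H+] = 10^(-pH) = 10^(-7.1)
= 7.94×10^-8 M

7.94×10^-8 M


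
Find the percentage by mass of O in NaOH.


M(NaOH) = 1×22.99 + 1×16.0 + 1×1.008 = 39.998 g/mol
Mass of O = 1 × 16.0 = 16.00 g/mol
% O = 16.00/39.998 × 100 = 40.00%

40.00%


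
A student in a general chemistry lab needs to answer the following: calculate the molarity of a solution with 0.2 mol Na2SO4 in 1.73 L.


M = n/V = 0.2/1.73 = 0.116 mol/L

0.116 M


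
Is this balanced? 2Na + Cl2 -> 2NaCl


Equation: 2Na + Cl2 -> 2NaCl
Check atoms: Cl: 2=2, Na: 2=2
Balanced

Yes, balanced


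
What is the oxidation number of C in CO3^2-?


x + 3(-2) = -2, so x = +4
Oxidation number: +4

+4


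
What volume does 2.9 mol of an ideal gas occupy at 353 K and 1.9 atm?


PV = nRT  (R = 0.08206 L·atm/(mol·K))
V = nRT/P = 2.9×0.08206×353/1.9
= 44.213 L

44.213 L


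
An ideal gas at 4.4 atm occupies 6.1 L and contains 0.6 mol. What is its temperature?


PV = nRT  (R = 0.08206 L·atm/(mol·K))
T = PV/(nR) = 4.4×6.1/(0.6×0.08206)
= 26.84/0.049236
= 545.13 K

545.13 K


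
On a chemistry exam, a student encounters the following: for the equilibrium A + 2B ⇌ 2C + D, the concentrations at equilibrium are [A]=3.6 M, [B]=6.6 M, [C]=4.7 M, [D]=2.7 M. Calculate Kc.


Kc = [C]^2[D]/([A][B]^2)
= (4.7^2 × 2.7^1)/(3.6^1 × 6.6^2)
= 59.643/156.816
= 0.3803

0.3803


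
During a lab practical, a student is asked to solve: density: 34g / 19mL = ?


ρ = mass/volume
= 34/19
= 1.789 g/mL

1.789 g/mL


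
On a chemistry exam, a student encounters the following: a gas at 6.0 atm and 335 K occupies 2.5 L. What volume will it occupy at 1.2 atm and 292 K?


P1V1/T1 = P2V2/T2
V2 = P1V1T2/(T1P2)
= 6.0×2.5×292/(335×1.2)
= 10.896 L

10.896 L


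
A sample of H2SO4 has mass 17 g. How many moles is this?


M(H2SO4) = 98.09 g/mol
n = mass/M = 17/98.09 = 0.1733 mol

0.1733 mol


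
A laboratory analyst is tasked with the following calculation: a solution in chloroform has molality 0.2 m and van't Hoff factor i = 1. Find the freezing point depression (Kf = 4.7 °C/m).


ΔTf = Kf × m × i
= 4.7 × 0.2 × 1
= 0.94 °C

0.94 °C


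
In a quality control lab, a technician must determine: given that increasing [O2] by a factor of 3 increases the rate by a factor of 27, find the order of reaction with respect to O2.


rate ∝ [O2]^n
3^n = 27 → n = 3
Order in O2: 3

3


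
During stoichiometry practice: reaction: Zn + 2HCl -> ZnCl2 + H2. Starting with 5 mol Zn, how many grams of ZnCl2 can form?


Mole ratio ZnCl2:Zn = 1:1
n(ZnCl2) = 5 × 1/1 = 5.000 mol
mass = 5.000 × 136.28 = 681.4 g

681.4 g


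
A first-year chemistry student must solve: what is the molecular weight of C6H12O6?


M(C6H12O6) = 6×12.01 + 12×1.008 + 6×16.0
= 72.06 + 12.1 + 96.0
= 180.16 g/mol

180.16 g/mol


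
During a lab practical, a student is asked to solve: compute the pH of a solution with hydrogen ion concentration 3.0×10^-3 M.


pH = -log10([H+]) = -log10(3.0×10^-3)
= 3 - log10(3.0)
= 3 - 0.48
= 2.52

2.52


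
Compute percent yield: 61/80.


% yield = actual/theoretical × 100
= 61/80 × 100
= 76.25%

76.25%


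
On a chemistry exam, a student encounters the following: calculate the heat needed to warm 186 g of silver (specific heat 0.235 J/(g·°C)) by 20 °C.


q = mcΔT = 186 × 0.235 × 20
= 874.20 J

874.20 J
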